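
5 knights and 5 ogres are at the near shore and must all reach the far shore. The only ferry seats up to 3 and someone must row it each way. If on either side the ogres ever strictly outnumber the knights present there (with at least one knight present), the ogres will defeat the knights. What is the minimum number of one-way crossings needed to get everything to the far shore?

11

Counting alone: each trip to the far shore takes at most 3 across and each return brings at least 1 back, so after t trips out (and t−1 returns) at most 3t − (t−1) of the 10 are across; that first reaches 10 at t = 5, so at least 9 crossings are needed.
The safety rule pushes this higher. Following every safe sequence of crossings, the most of the 10 that can be at the far shore as the ferry arrives there on crossing 9 is 9 — never all 10.
So no plan with fewer than 11 crossings exists, and this one achieves 11:
1. 2 ogres → the far shore.  (the near shore: 5K 3O; the far shore: 0K 2O)
2. 1 ogre ← the near shore.  (the near shore: 5K 4O; the far shore: 0K 1O)
3. 3 ogres → the far shore.  (the near shore: 5K 1O; the far shore: 0K 4O)
4. 1 ogre ← the near shore.  (the near shore: 5K 2O; the far shore: 0K 3O)
5. 3 knights → the far shore.  (the near shore: 2K 2O; the far shore: 3K 3O)
6. 1 knight and 1 ogre ← the near shore.  (the near shore: 3K 3O; the far shore: 2K 2O)
7. 3 knights → the far shore.  (the near shore: 0K 3O; the far shore: 5K 2O)
8. 1 ogre ← the near shore.  (the near shore: 0K 4O; the far shore: 5K 1O)
9. 2 ogres → the far shore.  (the near shore: 0K 2O; the far shore: 5K 3O)
10. 1 ogre ← the near shore.  (the near shore: 0K 3O; the far shore: 5K 2O)
11. 3 ogres → the far shore.  (the near shore: 0K 0O; the far shore: 5K 5O)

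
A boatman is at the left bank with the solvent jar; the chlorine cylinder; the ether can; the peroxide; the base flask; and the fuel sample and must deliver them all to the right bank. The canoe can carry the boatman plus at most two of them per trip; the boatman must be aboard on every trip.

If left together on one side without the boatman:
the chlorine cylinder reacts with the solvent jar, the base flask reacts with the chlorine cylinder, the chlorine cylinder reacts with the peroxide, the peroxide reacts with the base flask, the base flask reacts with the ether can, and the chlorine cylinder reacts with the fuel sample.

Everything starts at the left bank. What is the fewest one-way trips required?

9

Counting alone: the boatman can take at most 2 across per trip to the right bank, so moving all 6 needs at least 3 loaded trips out, with a return between consecutive ones — at least 5 crossings.
The safety rule pushes this higher. Following every safe sequence of crossings, the most of the 6 that can be at the right bank as the canoe arrives there on crossings 5, 7 is 4, 5 respectively — never all 6.
So no plan with fewer than 9 crossings exists, and this one achieves 9:
1. Boatman goes to the right bank with the base flask and the chlorine cylinder.
2. Boatman goes back to the left bank with the chlorine cylinder.
3. Boatman goes to the right bank with the chlorine cylinder and the solvent jar.
4. Boatman goes back to the left bank with the chlorine cylinder.
5. Boatman goes to the right bank with the chlorine cylinder and the fuel sample.
6. Boatman goes back to the left bank with the chlorine cylinder.
7. Boatman goes to the right bank with the ether can and the peroxide.
8. Boatman goes back to the left bank with the base flask.
9. Boatman goes to the right bank with the base flask and the chlorine cylinder.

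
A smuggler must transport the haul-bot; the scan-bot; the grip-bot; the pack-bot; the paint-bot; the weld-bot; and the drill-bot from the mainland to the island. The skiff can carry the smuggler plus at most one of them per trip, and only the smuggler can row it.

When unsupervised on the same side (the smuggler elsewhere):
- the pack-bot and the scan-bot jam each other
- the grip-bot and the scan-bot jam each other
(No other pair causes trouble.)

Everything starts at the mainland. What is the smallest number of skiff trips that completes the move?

15

Counting alone: the smuggler can take at most 1 across per trip to the island, so moving all 7 needs at least 7 loaded trips out, with a return between consecutive ones — at least 13 crossings.
The safety rule pushes this higher. Following every safe sequence of crossings, the most of the 7 that can be at the island as the skiff arrives there on crossing 13 is 6 — never all 7.
So no plan with fewer than 15 crossings exists, and this one achieves 15:
1. Smuggler goes to the island with the scan-bot.  [the mainland: the drill-bot, the grip-bot, the haul-bot, the pack-bot, the paint-bot, the weld-bot | the island: the scan-bot]
2. Smuggler goes back to the mainland alone.  [the mainland: the drill-bot, the grip-bot, the haul-bot, the pack-bot, the paint-bot, the weld-bot | the island: the scan-bot]
3. Smuggler goes to the island with the haul-bot.  [the mainland: the drill-bot, the grip-bot, the pack-bot, the paint-bot, the weld-bot | the island: the haul-bot, the scan-bot]
4. Smuggler goes back to the mainland alone.  [the mainland: the drill-bot, the grip-bot, the pack-bot, the paint-bot, the weld-bot | the island: the haul-bot, the scan-bot]
5. Smuggler goes to the island with the grip-bot.  [the mainland: the drill-bot, the pack-bot, the paint-bot, the weld-bot | the island: the grip-bot, the haul-bot, the scan-bot]
6. Smuggler goes back to the mainland with the scan-bot.  [the mainland: the drill-bot, the pack-bot, the paint-bot, the scan-bot, the weld-bot | the island: the grip-bot, the haul-bot]
7. Smuggler goes to the island with the pack-bot.  [the mainland: the drill-bot, the paint-bot, the scan-bot, the weld-bot | the island: the grip-bot, the haul-bot, the pack-bot]
8. Smuggler goes back to the mainland alone.  [the mainland: the drill-bot, the paint-bot, the scan-bot, the weld-bot | the island: the grip-bot, the haul-bot, the pack-bot]
9. Smuggler goes to the island with the paint-bot.  [the mainland: the drill-bot, the scan-bot, the weld-bot | the island: the grip-bot, the haul-bot, the pack-bot, the paint-bot]
10. Smuggler goes back to the mainland alone.  [the mainland: the drill-bot, the scan-bot, the weld-bot | the island: the grip-bot, the haul-bot, the pack-bot, the paint-bot]
11. Smuggler goes to the island with the weld-bot.  [the mainland: the drill-bot, the scan-bot | the island: the grip-bot, the haul-bot, the pack-bot, the paint-bot, the weld-bot]
12. Smuggler goes back to the mainland alone.  [the mainland: the drill-bot, the scan-bot | the island: the grip-bot, the haul-bot, the pack-bot, the paint-bot, the weld-bot]
13. Smuggler goes to the island with the drill-bot.  [the mainland: the scan-bot | the island: the drill-bot, the grip-bot, the haul-bot, the pack-bot, the paint-bot, the weld-bot]
14. Smuggler goes back to the mainland alone.  [the mainland: the scan-bot | the island: the drill-bot, the grip-bot, the haul-bot, the pack-bot, the paint-bot, the weld-bot]
15. Smuggler goes to the island with the scan-bot.  [the mainland: — | the island: the drill-bot, the grip-bot, the haul-bot, the pack-bot, the paint-bot, the scan-bot, the weld-bot]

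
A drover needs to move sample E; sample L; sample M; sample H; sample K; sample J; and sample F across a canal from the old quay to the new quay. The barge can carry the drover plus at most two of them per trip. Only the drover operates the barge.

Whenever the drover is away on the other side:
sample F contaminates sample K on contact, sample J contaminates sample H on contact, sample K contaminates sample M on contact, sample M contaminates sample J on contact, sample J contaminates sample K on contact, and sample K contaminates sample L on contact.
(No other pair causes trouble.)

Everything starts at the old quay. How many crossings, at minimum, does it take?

Counting alone: the drover can take at most 2 across per trip to the new quay, so moving all 7 needs at least 4 loaded trips out, with a return between consecutive ones — at least 7 crossings.
The safety rule pushes this higher. Following every safe sequence of crossings, the most of the 7 that can be at the new quay as the barge arrives there on crossings 7, 9 is 5, 6 respectively — never all 7.
So no plan with fewer than 11 crossings exists, and this one achieves 11:
1. Drover goes to the new quay with sample J and sample K.  [the old quay: sample E, sample F, sample H, sample L, sample M | the new quay: sample J, sample K]
2. Drover goes back to the old quay with sample K.  [the old quay: sample E, sample F, sample H, sample K, sample L, sample M | the new quay: sample J]
3. Drover goes to the new quay with sample E and sample K.  [the old quay: sample F, sample H, sample L, sample M | the new quay: sample E, sample J, sample K]
4. Drover goes back to the old quay with sample K.  [the old quay: sample F, sample H, sample K, sample L, sample M | the new quay: sample E, sample J]
5. Drover goes to the new quay with sample K and sample L.  [the old quay: sample F, sample H, sample M | the new quay: sample E, sample J, sample K, sample L]
6. Drover goes back to the old quay with sample K.  [the old quay: sample F, sample H, sample K, sample M | the new quay: sample E, sample J, sample L]
7. Drover goes to the new quay with sample F and sample M.  [the old quay: sample H, sample K | the new quay: sample E, sample F, sample J, sample L, sample M]
8. Drover goes back to the old quay with sample M.  [the old quay: sample H, sample K, sample M | the new quay: sample E, sample F, sample J, sample L]
9. Drover goes to the new quay with sample H and sample M.  [the old quay: sample K | the new quay: sample E, sample F, sample H, sample J, sample L, sample M]
10. Drover goes back to the old quay with sample J.  [the old quay: sample J, sample K | the new quay: sample E, sample F, sample H, sample L, sample M]
11. Drover goes to the new quay with sample J and sample K.  [the old quay: — | the new quay: sample E, sample F, sample H, sample J, sample K, sample L, sample M]

11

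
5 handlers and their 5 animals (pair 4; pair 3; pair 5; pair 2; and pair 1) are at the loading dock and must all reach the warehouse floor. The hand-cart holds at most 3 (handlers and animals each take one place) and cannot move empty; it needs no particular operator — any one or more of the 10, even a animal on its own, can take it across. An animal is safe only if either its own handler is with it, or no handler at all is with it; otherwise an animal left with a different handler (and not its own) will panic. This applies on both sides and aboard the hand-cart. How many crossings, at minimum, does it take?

11

Counting alone: each trip to the warehouse floor takes at most 3 across and each return brings at least 1 back, so after t trips out (and t−1 returns) at most 3t − (t−1) of the 10 are across; that first reaches 10 at t = 5, so at least 9 crossings are needed.
The safety rule pushes this higher. Following every safe sequence of crossings, the most of the 10 that can be at the warehouse floor as the hand-cart arrives there on crossing 9 is 9 — never all 10.
So no plan with fewer than 11 crossings exists, and this one achieves 11:
1. animal 4 and handler 4 cross → the warehouse floor.
2. handler 4 crosses ← the loading dock.
3. animal 2, animal 3, and animal 5 cross → the warehouse floor.
4. animal 4 crosses ← the loading dock.
5. handler 2, handler 3, and handler 5 cross → the warehouse floor.
6. animal 3 and handler 3 cross ← the loading dock.
7. handler 1, handler 3, and handler 4 cross → the warehouse floor.
8. animal 5 crosses ← the loading dock.
9. animal 3 and animal 4 cross → the warehouse floor.
10. animal 4 crosses ← the loading dock.
11. animal 1, animal 4, and animal 5 cross → the warehouse floor.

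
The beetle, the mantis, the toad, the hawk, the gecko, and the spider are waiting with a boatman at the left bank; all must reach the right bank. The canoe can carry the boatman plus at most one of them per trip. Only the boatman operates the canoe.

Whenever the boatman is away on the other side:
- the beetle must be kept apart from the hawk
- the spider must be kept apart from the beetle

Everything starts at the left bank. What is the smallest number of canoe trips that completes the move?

Counting alone: the boatman can take at most 1 across per trip to the right bank, so moving all 6 needs at least 6 loaded trips out, with a return between consecutive ones — at least 11 crossings.
The safety rule pushes this higher. Following every safe sequence of crossings, the most of the 6 that can be at the right bank as the canoe arrives there on crossing 11 is 5 — never all 6.
So no plan with fewer than 13 crossings exists, and this one achieves 13:
1. Boatman goes to the right bank with the beetle.  [the left bank: the gecko, the hawk, the mantis, the spider, the toad | the right bank: the beetle]
2. Boatman goes back to the left bank alone.  [the left bank: the gecko, the hawk, the mantis, the spider, the toad | the right bank: the beetle]
3. Boatman goes to the right bank with the mantis.  [the left bank: the gecko, the hawk, the spider, the toad | the right bank: the beetle, the mantis]
4. Boatman goes back to the left bank alone.  [the left bank: the gecko, the hawk, the spider, the toad | the right bank: the beetle, the mantis]
5. Boatman goes to the right bank with the toad.  [the left bank: the gecko, the hawk, the spider | the right bank: the beetle, the mantis, the toad]
6. Boatman goes back to the left bank alone.  [the left bank: the gecko, the hawk, the spider | the right bank: the beetle, the mantis, the toad]
7. Boatman goes to the right bank with the hawk.  [the left bank: the gecko, the spider | the right bank: the beetle, the hawk, the mantis, the toad]
8. Boatman goes back to the left bank with the beetle.  [the left bank: the beetle, the gecko, the spider | the right bank: the hawk, the mantis, the toad]
9. Boatman goes to the right bank with the spider.  [the left bank: the beetle, the gecko | the right bank: the hawk, the mantis, the spider, the toad]
10. Boatman goes back to the left bank alone.  [the left bank: the beetle, the gecko | the right bank: the hawk, the mantis, the spider, the toad]
11. Boatman goes to the right bank with the gecko.  [the left bank: the beetle | the right bank: the gecko, the hawk, the mantis, the spider, the toad]
12. Boatman goes back to the left bank alone.  [the left bank: the beetle | the right bank: the gecko, the hawk, the mantis, the spider, the toad]
13. Boatman goes to the right bank with the beetle.  [the left bank: — | the right bank: the beetle, the gecko, the hawk, the mantis, the spider, the toad]

13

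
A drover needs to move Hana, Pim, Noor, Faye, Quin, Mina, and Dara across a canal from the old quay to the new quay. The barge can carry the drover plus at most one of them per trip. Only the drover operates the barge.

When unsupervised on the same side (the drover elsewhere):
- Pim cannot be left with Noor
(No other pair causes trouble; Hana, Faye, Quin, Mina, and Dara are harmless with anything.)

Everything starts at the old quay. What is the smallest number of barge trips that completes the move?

13

Counting alone: the drover can take at most 1 across per trip to the new quay, so moving all 7 needs at least 7 loaded trips out, with a return between consecutive ones — at least 13 crossings.
The plan below uses exactly 13 crossings, so it is optimal:
1. Drover goes to the new quay with Pim.  [the old quay: Dara, Faye, Hana, Mina, Noor, Quin | the new quay: Pim]
2. Drover goes back to the old quay alone.  [the old quay: Dara, Faye, Hana, Mina, Noor, Quin | the new quay: Pim]
3. Drover goes to the new quay with Hana.  [the old quay: Dara, Faye, Mina, Noor, Quin | the new quay: Hana, Pim]
4. Drover goes back to the old quay alone.  [the old quay: Dara, Faye, Mina, Noor, Quin | the new quay: Hana, Pim]
5. Drover goes to the new quay with Faye.  [the old quay: Dara, Mina, Noor, Quin | the new quay: Faye, Hana, Pim]
6. Drover goes back to the old quay alone.  [the old quay: Dara, Mina, Noor, Quin | the new quay: Faye, Hana, Pim]
7. Drover goes to the new quay with Quin.  [the old quay: Dara, Mina, Noor | the new quay: Faye, Hana, Pim, Quin]
8. Drover goes back to the old quay alone.  [the old quay: Dara, Mina, Noor | the new quay: Faye, Hana, Pim, Quin]
9. Drover goes to the new quay with Mina.  [the old quay: Dara, Noor | the new quay: Faye, Hana, Mina, Pim, Quin]
10. Drover goes back to the old quay alone.  [the old quay: Dara, Noor | the new quay: Faye, Hana, Mina, Pim, Quin]
11. Drover goes to the new quay with Dara.  [the old quay: Noor | the new quay: Dara, Faye, Hana, Mina, Pim, Quin]
12. Drover goes back to the old quay alone.  [the old quay: Noor | the new quay: Dara, Faye, Hana, Mina, Pim, Quin]
13. Drover goes to the new quay with Noor.  [the old quay: — | the new quay: Dara, Faye, Hana, Mina, Noor, Pim, Quin]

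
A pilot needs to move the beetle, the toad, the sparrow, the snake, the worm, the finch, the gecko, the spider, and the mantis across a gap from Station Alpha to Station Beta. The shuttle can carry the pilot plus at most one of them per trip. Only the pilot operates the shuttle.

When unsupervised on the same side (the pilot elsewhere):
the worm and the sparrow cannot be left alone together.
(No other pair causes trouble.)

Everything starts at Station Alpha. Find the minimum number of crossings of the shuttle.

Counting alone: the pilot can take at most 1 across per trip to Station Beta, so moving all 9 needs at least 9 loaded trips out, with a return between consecutive ones — at least 17 crossings.
The plan below uses exactly 17 crossings, so it is optimal:
1. Pilot goes to Station Beta with the sparrow.
2. Pilot goes back to Station Alpha alone.
3. Pilot goes to Station Beta with the beetle.
4. Pilot goes back to Station Alpha alone.
5. Pilot goes to Station Beta with the toad.
6. Pilot goes back to Station Alpha alone.
7. Pilot goes to Station Beta with the snake.
8. Pilot goes back to Station Alpha alone.
9. Pilot goes to Station Beta with the finch.
10. Pilot goes back to Station Alpha alone.
11. Pilot goes to Station Beta with the gecko.
12. Pilot goes back to Station Alpha alone.
13. Pilot goes to Station Beta with the spider.
14. Pilot goes back to Station Alpha alone.
15. Pilot goes to Station Beta with the mantis.
16. Pilot goes back to Station Alpha alone.
17. Pilot goes to Station Beta with the worm.

17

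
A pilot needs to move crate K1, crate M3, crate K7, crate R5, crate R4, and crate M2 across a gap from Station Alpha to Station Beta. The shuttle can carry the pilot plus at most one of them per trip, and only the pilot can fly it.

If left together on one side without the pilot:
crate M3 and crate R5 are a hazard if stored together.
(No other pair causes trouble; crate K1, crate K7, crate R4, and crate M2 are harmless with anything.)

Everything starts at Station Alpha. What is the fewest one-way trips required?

11

Counting alone: the pilot can take at most 1 across per trip to Station Beta, so moving all 6 needs at least 6 loaded trips out, with a return between consecutive ones — at least 11 crossings.
The plan below uses exactly 11 crossings, so it is optimal:
1. Pilot goes to Station Beta with crate M3.  [Station Alpha: crate K1, crate K7, crate M2, crate R4, crate R5 | Station Beta: crate M3]
2. Pilot goes back to Station Alpha alone.  [Station Alpha: crate K1, crate K7, crate M2, crate R4, crate R5 | Station Beta: crate M3]
3. Pilot goes to Station Beta with crate K1.  [Station Alpha: crate K7, crate M2, crate R4, crate R5 | Station Beta: crate K1, crate M3]
4. Pilot goes back to Station Alpha alone.  [Station Alpha: crate K7, crate M2, crate R4, crate R5 | Station Beta: crate K1, crate M3]
5. Pilot goes to Station Beta with crate K7.  [Station Alpha: crate M2, crate R4, crate R5 | Station Beta: crate K1, crate K7, crate M3]
6. Pilot goes back to Station Alpha alone.  [Station Alpha: crate M2, crate R4, crate R5 | Station Beta: crate K1, crate K7, crate M3]
7. Pilot goes to Station Beta with crate R4.  [Station Alpha: crate M2, crate R5 | Station Beta: crate K1, crate K7, crate M3, crate R4]
8. Pilot goes back to Station Alpha alone.  [Station Alpha: crate M2, crate R5 | Station Beta: crate K1, crate K7, crate M3, crate R4]
9. Pilot goes to Station Beta with crate M2.  [Station Alpha: crate R5 | Station Beta: crate K1, crate K7, crate M2, crate M3, crate R4]
10. Pilot goes back to Station Alpha alone.  [Station Alpha: crate R5 | Station Beta: crate K1, crate K7, crate M2, crate M3, crate R4]
11. Pilot goes to Station Beta with crate R5.  [Station Alpha: — | Station Beta: crate K1, crate K7, crate M2, crate M3, crate R4, crate R5]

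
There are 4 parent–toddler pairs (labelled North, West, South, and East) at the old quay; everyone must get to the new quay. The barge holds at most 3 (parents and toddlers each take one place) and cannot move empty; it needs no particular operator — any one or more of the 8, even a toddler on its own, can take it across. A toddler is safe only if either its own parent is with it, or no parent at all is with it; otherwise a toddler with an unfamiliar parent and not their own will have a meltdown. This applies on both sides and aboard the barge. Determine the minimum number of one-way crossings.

9

Counting alone: each trip to the new quay takes at most 3 across and each return brings at least 1 back, so after t trips out (and t−1 returns) at most 3t − (t−1) of the 8 are across; that first reaches 8 at t = 4, so at least 7 crossings are needed.
The safety rule pushes this higher. Following every safe sequence of crossings, the most of the 8 that can be at the new quay as the barge arrives there on crossing 7 is 7 — never all 8.
So no plan with fewer than 9 crossings exists, and this one achieves 9:
1. parent North and toddler North cross → the new quay.
2. parent North crosses ← the old quay.
3. parent North, parent West, and toddler West cross → the new quay.
4. parent North and toddler North cross ← the old quay.
5. parent East, parent North, and parent South cross → the new quay.
6. toddler West crosses ← the old quay.
7. toddler North and toddler West cross → the new quay.
8. toddler North crosses ← the old quay.
9. toddler East, toddler North, and toddler South cross → the new quay.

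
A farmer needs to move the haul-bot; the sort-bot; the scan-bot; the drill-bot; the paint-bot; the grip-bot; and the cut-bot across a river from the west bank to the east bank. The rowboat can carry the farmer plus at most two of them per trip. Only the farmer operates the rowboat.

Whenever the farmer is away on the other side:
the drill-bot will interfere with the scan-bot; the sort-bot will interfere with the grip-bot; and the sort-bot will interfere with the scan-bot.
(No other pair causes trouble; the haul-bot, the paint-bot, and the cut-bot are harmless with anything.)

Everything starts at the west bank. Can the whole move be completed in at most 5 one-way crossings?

No

Counting alone: the farmer can take at most 2 across per trip to the east bank, so moving all 7 needs at least 4 loaded trips out, with a return between consecutive ones — at least 7 crossings.
Since 5 < 7, 5 crossings cannot be enough. (The shortest complete plan in fact takes 7:)
1. Farmer goes to the east bank with the scan-bot and the sort-bot.
2. Farmer goes back to the west bank with the sort-bot.
3. Farmer goes to the east bank with the grip-bot and the haul-bot.
4. Farmer goes back to the west bank alone.
5. Farmer goes to the east bank with the cut-bot and the paint-bot.
6. Farmer goes back to the west bank alone.
7. Farmer goes to the east bank with the drill-bot and the sort-bot.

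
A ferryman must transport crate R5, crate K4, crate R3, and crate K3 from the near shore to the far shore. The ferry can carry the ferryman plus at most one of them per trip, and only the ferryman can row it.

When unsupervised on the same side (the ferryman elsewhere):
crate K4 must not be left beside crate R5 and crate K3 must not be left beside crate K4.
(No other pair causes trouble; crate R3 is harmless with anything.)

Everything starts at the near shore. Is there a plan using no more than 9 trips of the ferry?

Yes

Yes — this plan uses 9 crossings (≤ 9):
1. Ferryman goes to the far shore with crate K4.
2. Ferryman goes back to the near shore alone.
3. Ferryman goes to the far shore with crate R5.
4. Ferryman goes back to the near shore with crate K4.
5. Ferryman goes to the far shore with crate K3.
6. Ferryman goes back to the near shore alone.
7. Ferryman goes to the far shore with crate R3.
8. Ferryman goes back to the near shore alone.
9. Ferryman goes to the far shore with crate K4.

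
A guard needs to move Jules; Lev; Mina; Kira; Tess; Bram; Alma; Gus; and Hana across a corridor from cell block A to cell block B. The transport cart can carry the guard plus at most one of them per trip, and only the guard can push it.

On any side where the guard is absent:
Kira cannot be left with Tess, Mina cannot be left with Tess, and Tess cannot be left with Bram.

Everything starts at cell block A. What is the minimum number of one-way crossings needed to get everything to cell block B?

impossible

Following every safe sequence of crossings from the start, the most of the 9 that can be at cell block B as the transport cart arrives there on crossings 1, 3, 5, 7, 9, 11, 13 is 1, 2, 3, 4, 5, 6, 7 respectively; the best ever achieved is 7 of 9.
From crossing 15 on, no configuration arises that was not already reachable earlier: only 288 distinct safe configurations (who is on which side, and where the transport cart is) can ever be reached, none of them has everyone across, and every continuation just revisits them. So no valid plan exists.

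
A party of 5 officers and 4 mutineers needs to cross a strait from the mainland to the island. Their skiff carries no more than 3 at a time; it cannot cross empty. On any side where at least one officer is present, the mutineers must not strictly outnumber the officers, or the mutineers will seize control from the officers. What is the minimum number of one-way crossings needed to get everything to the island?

7

Counting alone: each trip to the island takes at most 3 across and each return brings at least 1 back, so after t trips out (and t−1 returns) at most 3t − (t−1) of the 9 are across; that first reaches 9 at t = 4, so at least 7 crossings are needed.
The plan below uses exactly 7 crossings, so it is optimal:
1. 3 mutineers → the island.  (the mainland: 5O 1M; the island: 0O 3M)
2. 1 mutineer ← the mainland.  (the mainland: 5O 2M; the island: 0O 2M)
3. 3 officers → the island.  (the mainland: 2O 2M; the island: 3O 2M)
4. 1 officer ← the mainland.  (the mainland: 3O 2M; the island: 2O 2M)
5. 2 officers and 1 mutineer → the island.  (the mainland: 1O 1M; the island: 4O 3M)
6. 1 officer ← the mainland.  (the mainland: 2O 1M; the island: 3O 3M)
7. 2 officers and 1 mutineer → the island.  (the mainland: 0O 0M; the island: 5O 4M)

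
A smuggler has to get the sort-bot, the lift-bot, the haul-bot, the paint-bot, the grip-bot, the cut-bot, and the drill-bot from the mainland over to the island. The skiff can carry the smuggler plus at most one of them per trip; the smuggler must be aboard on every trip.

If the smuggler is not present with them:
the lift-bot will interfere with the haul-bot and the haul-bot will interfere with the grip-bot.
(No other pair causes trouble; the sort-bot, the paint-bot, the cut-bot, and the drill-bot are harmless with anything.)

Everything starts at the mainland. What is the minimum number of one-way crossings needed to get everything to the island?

Counting alone: the smuggler can take at most 1 across per trip to the island, so moving all 7 needs at least 7 loaded trips out, with a return between consecutive ones — at least 13 crossings.
The safety rule pushes this higher. Following every safe sequence of crossings, the most of the 7 that can be at the island as the skiff arrives there on crossing 13 is 6 — never all 7.
So no plan with fewer than 15 crossings exists, and this one achieves 15:
1. Smuggler goes to the island with the haul-bot.  [the mainland: the cut-bot, the drill-bot, the grip-bot, the lift-bot, the paint-bot, the sort-bot | the island: the haul-bot]
2. Smuggler goes back to the mainland alone.  [the mainland: the cut-bot, the drill-bot, the grip-bot, the lift-bot, the paint-bot, the sort-bot | the island: the haul-bot]
3. Smuggler goes to the island with the sort-bot.  [the mainland: the cut-bot, the drill-bot, the grip-bot, the lift-bot, the paint-bot | the island: the haul-bot, the sort-bot]
4. Smuggler goes back to the mainland alone.  [the mainland: the cut-bot, the drill-bot, the grip-bot, the lift-bot, the paint-bot | the island: the haul-bot, the sort-bot]
5. Smuggler goes to the island with the lift-bot.  [the mainland: the cut-bot, the drill-bot, the grip-bot, the paint-bot | the island: the haul-bot, the lift-bot, the sort-bot]
6. Smuggler goes back to the mainland with the haul-bot.  [the mainland: the cut-bot, the drill-bot, the grip-bot, the haul-bot, the paint-bot | the island: the lift-bot, the sort-bot]
7. Smuggler goes to the island with the grip-bot.  [the mainland: the cut-bot, the drill-bot, the haul-bot, the paint-bot | the island: the grip-bot, the lift-bot, the sort-bot]
8. Smuggler goes back to the mainland alone.  [the mainland: the cut-bot, the drill-bot, the haul-bot, the paint-bot | the island: the grip-bot, the lift-bot, the sort-bot]
9. Smuggler goes to the island with the paint-bot.  [the mainland: the cut-bot, the drill-bot, the haul-bot | the island: the grip-bot, the lift-bot, the paint-bot, the sort-bot]
10. Smuggler goes back to the mainland alone.  [the mainland: the cut-bot, the drill-bot, the haul-bot | the island: the grip-bot, the lift-bot, the paint-bot, the sort-bot]
11. Smuggler goes to the island with the cut-bot.  [the mainland: the drill-bot, the haul-bot | the island: the cut-bot, the grip-bot, the lift-bot, the paint-bot, the sort-bot]
12. Smuggler goes back to the mainland alone.  [the mainland: the drill-bot, the haul-bot | the island: the cut-bot, the grip-bot, the lift-bot, the paint-bot, the sort-bot]
13. Smuggler goes to the island with the drill-bot.  [the mainland: the haul-bot | the island: the cut-bot, the drill-bot, the grip-bot, the lift-bot, the paint-bot, the sort-bot]
14. Smuggler goes back to the mainland alone.  [the mainland: the haul-bot | the island: the cut-bot, the drill-bot, the grip-bot, the lift-bot, the paint-bot, the sort-bot]
15. Smuggler goes to the island with the haul-bot.  [the mainland: — | the island: the cut-bot, the drill-bot, the grip-bot, the haul-bot, the lift-bot, the paint-bot, the sort-bot]

15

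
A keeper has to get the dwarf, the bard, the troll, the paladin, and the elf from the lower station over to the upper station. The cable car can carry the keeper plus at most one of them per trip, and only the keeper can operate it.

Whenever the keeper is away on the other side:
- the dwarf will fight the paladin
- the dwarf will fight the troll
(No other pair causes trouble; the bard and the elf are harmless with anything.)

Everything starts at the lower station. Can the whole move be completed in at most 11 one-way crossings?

Yes — this plan uses 11 crossings (≤ 11):
1. Keeper goes to the upper station with the dwarf.  [the lower station: the bard, the elf, the paladin, the troll | the upper station: the dwarf]
2. Keeper goes back to the lower station alone.  [the lower station: the bard, the elf, the paladin, the troll | the upper station: the dwarf]
3. Keeper goes to the upper station with the bard.  [the lower station: the elf, the paladin, the troll | the upper station: the bard, the dwarf]
4. Keeper goes back to the lower station alone.  [the lower station: the elf, the paladin, the troll | the upper station: the bard, the dwarf]
5. Keeper goes to the upper station with the troll.  [the lower station: the elf, the paladin | the upper station: the bard, the dwarf, the troll]
6. Keeper goes back to the lower station with the dwarf.  [the lower station: the dwarf, the elf, the paladin | the upper station: the bard, the troll]
7. Keeper goes to the upper station with the paladin.  [the lower station: the dwarf, the elf | the upper station: the bard, the paladin, the troll]
8. Keeper goes back to the lower station alone.  [the lower station: the dwarf, the elf | the upper station: the bard, the paladin, the troll]
9. Keeper goes to the upper station with the elf.  [the lower station: the dwarf | the upper station: the bard, the elf, the paladin, the troll]
10. Keeper goes back to the lower station alone.  [the lower station: the dwarf | the upper station: the bard, the elf, the paladin, the troll]
11. Keeper goes to the upper station with the dwarf.  [the lower station: — | the upper station: the bard, the dwarf, the elf, the paladin, the troll]

Yes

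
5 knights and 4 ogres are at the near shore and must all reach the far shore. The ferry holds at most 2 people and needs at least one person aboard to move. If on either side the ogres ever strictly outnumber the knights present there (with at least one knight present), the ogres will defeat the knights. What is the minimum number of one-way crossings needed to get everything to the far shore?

15

Counting alone: each trip to the far shore takes at most 2 across and each return brings at least 1 back, so after t trips out (and t−1 returns) at most 2t − (t−1) of the 9 are across; that first reaches 9 at t = 8, so at least 15 crossings are needed.
The plan below uses exactly 15 crossings, so it is optimal:
1. 2 ogres → the far shore.  (the near shore: 5K 2O; the far shore: 0K 2O)
2. 1 ogre ← the near shore.  (the near shore: 5K 3O; the far shore: 0K 1O)
3. 2 ogres → the far shore.  (the near shore: 5K 1O; the far shore: 0K 3O)
4. 1 ogre ← the near shore.  (the near shore: 5K 2O; the far shore: 0K 2O)
5. 2 knights → the far shore.  (the near shore: 3K 2O; the far shore: 2K 2O)
6. 1 ogre ← the near shore.  (the near shore: 3K 3O; the far shore: 2K 1O)
7. 1 knight and 1 ogre → the far shore.  (the near shore: 2K 2O; the far shore: 3K 2O)
8. 1 knight ← the near shore.  (the near shore: 3K 2O; the far shore: 2K 2O)
9. 1 knight and 1 ogre → the far shore.  (the near shore: 2K 1O; the far shore: 3K 3O)
10. 1 ogre ← the near shore.  (the near shore: 2K 2O; the far shore: 3K 2O)
11. 1 knight and 1 ogre → the far shore.  (the near shore: 1K 1O; the far shore: 4K 3O)
12. 1 knight ← the near shore.  (the near shore: 2K 1O; the far shore: 3K 3O)
13. 1 knight and 1 ogre → the far shore.  (the near shore: 1K 0O; the far shore: 4K 4O)
14. 1 ogre ← the near shore.  (the near shore: 1K 1O; the far shore: 4K 3O)
15. 1 knight and 1 ogre → the far shore.  (the near shore: 0K 0O; the far shore: 5K 4O)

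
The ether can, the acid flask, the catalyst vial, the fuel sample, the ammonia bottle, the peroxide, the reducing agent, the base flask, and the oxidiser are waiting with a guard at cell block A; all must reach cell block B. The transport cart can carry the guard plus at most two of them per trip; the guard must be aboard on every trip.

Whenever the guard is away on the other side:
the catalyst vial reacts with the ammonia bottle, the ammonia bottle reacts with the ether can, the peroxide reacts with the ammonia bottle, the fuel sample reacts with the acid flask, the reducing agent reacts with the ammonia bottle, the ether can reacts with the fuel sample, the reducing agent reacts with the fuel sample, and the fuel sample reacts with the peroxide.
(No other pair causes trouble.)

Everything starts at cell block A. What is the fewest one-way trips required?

impossible

Following every safe sequence of crossings from the start, the most of the 9 that can be at cell block B as the transport cart arrives there on crossings 1, 3, 5 is 2, 4, 6 respectively; the best ever achieved is 6 of 9.
From crossing 7 on, no configuration arises that was not already reachable earlier: only 148 distinct safe configurations (who is on which side, and where the transport cart is) can ever be reached, none of them has everyone across, and every continuation just revisits them. So no valid plan exists.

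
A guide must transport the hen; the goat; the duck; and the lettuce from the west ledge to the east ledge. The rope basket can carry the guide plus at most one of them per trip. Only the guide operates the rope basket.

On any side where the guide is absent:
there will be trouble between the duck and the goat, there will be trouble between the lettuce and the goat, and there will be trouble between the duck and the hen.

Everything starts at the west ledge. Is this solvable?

Whatever the first load, the items left behind include a forbidden pair without the guide. No opening move is safe, so no plan exists.

No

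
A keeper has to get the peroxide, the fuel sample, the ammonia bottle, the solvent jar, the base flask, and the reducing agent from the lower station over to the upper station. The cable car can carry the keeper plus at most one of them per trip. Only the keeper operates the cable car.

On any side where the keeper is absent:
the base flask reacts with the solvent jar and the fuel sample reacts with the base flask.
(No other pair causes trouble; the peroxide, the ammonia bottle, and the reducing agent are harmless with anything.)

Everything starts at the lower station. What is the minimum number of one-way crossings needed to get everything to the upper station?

Counting alone: the keeper can take at most 1 across per trip to the upper station, so moving all 6 needs at least 6 loaded trips out, with a return between consecutive ones — at least 11 crossings.
The safety rule pushes this higher. Following every safe sequence of crossings, the most of the 6 that can be at the upper station as the cable car arrives there on crossing 11 is 5 — never all 6.
So no plan with fewer than 13 crossings exists, and this one achieves 13:
1. Keeper goes to the upper station with the base flask.  [the lower station: the ammonia bottle, the fuel sample, the peroxide, the reducing agent, the solvent jar | the upper station: the base flask]
2. Keeper goes back to the lower station alone.  [the lower station: the ammonia bottle, the fuel sample, the peroxide, the reducing agent, the solvent jar | the upper station: the base flask]
3. Keeper goes to the upper station with the peroxide.  [the lower station: the ammonia bottle, the fuel sample, the reducing agent, the solvent jar | the upper station: the base flask, the peroxide]
4. Keeper goes back to the lower station alone.  [the lower station: the ammonia bottle, the fuel sample, the reducing agent, the solvent jar | the upper station: the base flask, the peroxide]
5. Keeper goes to the upper station with the fuel sample.  [the lower station: the ammonia bottle, the reducing agent, the solvent jar | the upper station: the base flask, the fuel sample, the peroxide]
6. Keeper goes back to the lower station with the base flask.  [the lower station: the ammonia bottle, the base flask, the reducing agent, the solvent jar | the upper station: the fuel sample, the peroxide]
7. Keeper goes to the upper station with the solvent jar.  [the lower station: the ammonia bottle, the base flask, the reducing agent | the upper station: the fuel sample, the peroxide, the solvent jar]
8. Keeper goes back to the lower station alone.  [the lower station: the ammonia bottle, the base flask, the reducing agent | the upper station: the fuel sample, the peroxide, the solvent jar]
9. Keeper goes to the upper station with the ammonia bottle.  [the lower station: the base flask, the reducing agent | the upper station: the ammonia bottle, the fuel sample, the peroxide, the solvent jar]
10. Keeper goes back to the lower station alone.  [the lower station: the base flask, the reducing agent | the upper station: the ammonia bottle, the fuel sample, the peroxide, the solvent jar]
11. Keeper goes to the upper station with the reducing agent.  [the lower station: the base flask | the upper station: the ammonia bottle, the fuel sample, the peroxide, the reducing agent, the solvent jar]
12. Keeper goes back to the lower station alone.  [the lower station: the base flask | the upper station: the ammonia bottle, the fuel sample, the peroxide, the reducing agent, the solvent jar]
13. Keeper goes to the upper station with the base flask.  [the lower station: — | the upper station: the ammonia bottle, the base flask, the fuel sample, the peroxide, the reducing agent, the solvent jar]

13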